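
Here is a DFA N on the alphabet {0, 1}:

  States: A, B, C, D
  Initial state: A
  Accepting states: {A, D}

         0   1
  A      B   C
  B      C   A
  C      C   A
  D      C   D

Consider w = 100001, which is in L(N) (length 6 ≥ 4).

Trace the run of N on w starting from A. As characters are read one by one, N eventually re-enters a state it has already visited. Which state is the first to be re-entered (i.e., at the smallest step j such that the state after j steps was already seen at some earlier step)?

C

State sequence: A -1-> C -0-> C -0-> C -0-> C -0-> C -1-> A
First repeat at step 2: C was already visited.

The earliest repeat is at step j = 2: N is in C, which it already visited at step i = 1.
The DFA has 4 states, so the proof of the pumping lemma guarantees a repeated state among the first 4+1 visited; the segment between the two visits is the pumpable y.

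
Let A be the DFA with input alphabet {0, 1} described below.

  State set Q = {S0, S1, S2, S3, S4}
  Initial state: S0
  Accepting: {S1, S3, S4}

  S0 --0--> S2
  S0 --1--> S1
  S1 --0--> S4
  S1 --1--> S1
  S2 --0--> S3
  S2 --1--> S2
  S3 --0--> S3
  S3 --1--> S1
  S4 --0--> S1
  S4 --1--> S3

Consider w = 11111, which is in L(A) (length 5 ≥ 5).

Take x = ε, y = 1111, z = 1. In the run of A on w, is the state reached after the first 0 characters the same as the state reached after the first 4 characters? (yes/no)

no

Run of A on the first 4 characters of w = 1 1 1 1:
  step 0: S0  (start)
  step 1: S1  (read 1: S0→S1)
  step 2: S1  (read 1: S1→S1)
  step 3: S1  (read 1: S1→S1)
  step 4: S1  (read 1: S1→S1)

After x (step 0): S0. After xy (step 4): S1.
They differ (S0 ≠ S1), so y is not a cycle from the state after x; this split is not the one the pumping-lemma construction produces, and pumping y need not keep the string in L(A).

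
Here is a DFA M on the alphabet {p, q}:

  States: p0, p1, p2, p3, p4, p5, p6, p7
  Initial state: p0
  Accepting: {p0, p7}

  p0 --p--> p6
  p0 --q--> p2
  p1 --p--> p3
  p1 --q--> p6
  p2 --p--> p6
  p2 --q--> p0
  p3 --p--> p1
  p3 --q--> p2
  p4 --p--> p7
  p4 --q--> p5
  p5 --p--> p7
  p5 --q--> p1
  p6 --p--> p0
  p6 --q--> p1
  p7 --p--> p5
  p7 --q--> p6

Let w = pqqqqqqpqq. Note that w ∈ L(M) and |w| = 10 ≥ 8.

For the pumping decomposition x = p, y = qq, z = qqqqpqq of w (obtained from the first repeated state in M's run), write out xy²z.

pqqqqqqqqpqq

xy^2z = p·qq·qq·qqqqpqq = pqqqqqqqqpqq.
Reading y = qq takes M from p6 back to p6, so after x·y·y the machine is still in p6, and z then leads to the accepting state p0. Hence pqqqqqqqqpqq ∈ L(M).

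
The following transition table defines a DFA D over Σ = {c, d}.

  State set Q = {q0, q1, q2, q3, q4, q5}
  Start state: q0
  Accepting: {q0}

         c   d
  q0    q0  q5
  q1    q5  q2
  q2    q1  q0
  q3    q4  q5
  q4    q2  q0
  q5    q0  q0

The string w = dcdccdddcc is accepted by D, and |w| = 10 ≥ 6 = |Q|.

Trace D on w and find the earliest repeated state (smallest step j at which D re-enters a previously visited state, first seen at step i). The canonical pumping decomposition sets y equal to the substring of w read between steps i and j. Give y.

State sequence: q0 -d-> q5 -c-> q0 -d-> q5 -c-> q0 -c-> q0 -d-> q5 -d-> q0 -d-> q5 -c-> q0 -c-> q0
First repeat at step 2: q0 was already visited.

So i = 0, j = 2, giving x = w[0:0] = ε, y = w[0:2] = dc, z = w[2:10] = dccdddcc.
Check: |xy| = 2 ≤ 6 and |y| = 2 ≥ 1. Reading y takes D from q0 back to q0, so every xyⁱz is accepted.
With |Q| = 6, pigeonhole forces a state repeat no later than step 6; the substring read between the first and second visits to that state can be pumped.

dc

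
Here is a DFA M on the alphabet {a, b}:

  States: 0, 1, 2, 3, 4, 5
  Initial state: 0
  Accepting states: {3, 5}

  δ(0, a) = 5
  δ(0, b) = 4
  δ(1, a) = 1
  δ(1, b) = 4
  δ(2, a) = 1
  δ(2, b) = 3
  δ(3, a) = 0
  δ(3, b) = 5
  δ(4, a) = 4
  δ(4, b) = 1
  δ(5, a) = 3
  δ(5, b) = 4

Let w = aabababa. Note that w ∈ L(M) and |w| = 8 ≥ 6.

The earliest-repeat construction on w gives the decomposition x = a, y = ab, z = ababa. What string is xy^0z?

xy⁰z = xz = a·ababa = aababa.
Reading y = ab takes M from 5 back to 5, so after x the machine is still in 5, and z then leads to the accepting state 3. Hence aababa ∈ L(M).

aababa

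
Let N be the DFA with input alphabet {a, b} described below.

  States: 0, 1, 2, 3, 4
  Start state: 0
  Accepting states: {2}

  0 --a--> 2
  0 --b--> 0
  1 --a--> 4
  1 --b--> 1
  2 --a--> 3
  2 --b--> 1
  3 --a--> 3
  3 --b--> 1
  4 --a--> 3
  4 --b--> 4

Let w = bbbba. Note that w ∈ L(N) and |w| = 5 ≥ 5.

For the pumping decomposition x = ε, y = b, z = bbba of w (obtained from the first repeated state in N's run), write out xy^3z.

xy^3z = ε·b·b·b·bbba = bbbbbba.
Reading y = b takes N from 0 back to 0, so after x·y·y·y the machine is still in 0, and z then leads to the accepting state 2. Hence bbbbbba ∈ L(N).

bbbbbba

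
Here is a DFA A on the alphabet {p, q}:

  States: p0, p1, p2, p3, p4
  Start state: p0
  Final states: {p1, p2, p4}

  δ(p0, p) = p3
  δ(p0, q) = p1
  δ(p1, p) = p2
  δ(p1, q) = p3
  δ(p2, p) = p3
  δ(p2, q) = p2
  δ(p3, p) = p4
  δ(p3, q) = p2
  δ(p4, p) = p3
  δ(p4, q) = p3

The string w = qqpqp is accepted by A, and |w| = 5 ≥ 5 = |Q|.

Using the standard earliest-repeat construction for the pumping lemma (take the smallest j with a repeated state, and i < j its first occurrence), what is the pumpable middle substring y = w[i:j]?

pq

Run of A on w = q q p q p:
  step 0: p0  (start)
  step 1: p1  (read q: p0→p1)
  step 2: p3  (read q: p1→p3)
  step 3: p4  (read p: p3→p4)
  step 4: p3  (read q: p4→p3)   ← first repeat (p3 seen earlier)
  step 5: p4  (read p: p3→p4)

So i = 2, j = 4, giving x = w[0:2] = qq, y = w[2:4] = pq, z = w[4:5] = p.
Check: |xy| = 4 ≤ 5 and |y| = 2 ≥ 1. Reading y takes A from p3 back to p3, so every xyⁱz is accepted.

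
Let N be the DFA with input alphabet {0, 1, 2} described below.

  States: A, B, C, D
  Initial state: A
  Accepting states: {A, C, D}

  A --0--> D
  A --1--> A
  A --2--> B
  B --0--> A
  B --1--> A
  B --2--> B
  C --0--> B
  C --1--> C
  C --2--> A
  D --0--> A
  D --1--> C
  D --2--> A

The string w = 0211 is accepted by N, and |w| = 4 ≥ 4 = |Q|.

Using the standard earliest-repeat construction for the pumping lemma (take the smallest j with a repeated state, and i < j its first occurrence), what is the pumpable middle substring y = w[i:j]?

02

Run of N on w = 0 2 1 1:
  step 0: A  (start)
  step 1: D  (read 0: A→D)
  step 2: A  (read 2: D→A)   ← first repeat (A seen earlier)
  step 3: A  (read 1: A→A)
  step 4: A  (read 1: A→A)

So i = 0, j = 2, giving x = w[0:0] = ε, y = w[0:2] = 02, z = w[2:4] = 11.
Check: |xy| = 2 ≤ 4 and |y| = 2 ≥ 1. Reading y takes N from A back to A, so every xyⁱz is accepted.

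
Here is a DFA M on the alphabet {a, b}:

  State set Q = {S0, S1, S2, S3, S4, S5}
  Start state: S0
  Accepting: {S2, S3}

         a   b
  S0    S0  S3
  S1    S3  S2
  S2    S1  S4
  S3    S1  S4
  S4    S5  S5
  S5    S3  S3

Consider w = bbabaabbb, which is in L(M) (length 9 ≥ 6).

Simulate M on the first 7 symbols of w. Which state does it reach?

S4

Run of M on the first 7 characters of w = b b a b a a b:
  step 0: S0  (start)
  step 1: S3  (read b: S0→S3)
  step 2: S4  (read b: S3→S4)
  step 3: S5  (read a: S4→S5)
  step 4: S3  (read b: S5→S3)
  step 5: S1  (read a: S3→S1)
  step 6: S3  (read a: S1→S3)
  step 7: S4  (read b: S3→S4)

After reading 7 characters, M is in state S4.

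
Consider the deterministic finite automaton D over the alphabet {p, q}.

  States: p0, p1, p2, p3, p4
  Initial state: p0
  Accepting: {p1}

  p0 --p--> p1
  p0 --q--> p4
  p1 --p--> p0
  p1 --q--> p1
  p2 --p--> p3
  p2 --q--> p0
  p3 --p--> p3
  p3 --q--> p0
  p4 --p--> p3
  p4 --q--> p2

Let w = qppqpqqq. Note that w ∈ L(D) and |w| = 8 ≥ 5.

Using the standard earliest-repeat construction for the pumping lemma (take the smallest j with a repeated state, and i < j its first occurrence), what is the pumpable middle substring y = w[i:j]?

p

Run of D on w = q p p q p q q q:
  step 0: p0  (start)
  step 1: p4  (read q: p0→p4)
  step 2: p3  (read p: p4→p3)
  step 3: p3  (read p: p3→p3)   ← first repeat (p3 seen earlier)
  step 4: p0  (read q: p3→p0)
  step 5: p1  (read p: p0→p1)
  step 6: p1  (read q: p1→p1)
  step 7: p1  (read q: p1→p1)
  step 8: p1  (read q: p1→p1)

So i = 2, j = 3, giving x = w[0:2] = qp, y = w[2:3] = p, z = w[3:8] = qpqqq.
Check: |xy| = 3 ≤ 5 and |y| = 1 ≥ 1. Reading y takes D from p3 back to p3, so every xyⁱz is accepted.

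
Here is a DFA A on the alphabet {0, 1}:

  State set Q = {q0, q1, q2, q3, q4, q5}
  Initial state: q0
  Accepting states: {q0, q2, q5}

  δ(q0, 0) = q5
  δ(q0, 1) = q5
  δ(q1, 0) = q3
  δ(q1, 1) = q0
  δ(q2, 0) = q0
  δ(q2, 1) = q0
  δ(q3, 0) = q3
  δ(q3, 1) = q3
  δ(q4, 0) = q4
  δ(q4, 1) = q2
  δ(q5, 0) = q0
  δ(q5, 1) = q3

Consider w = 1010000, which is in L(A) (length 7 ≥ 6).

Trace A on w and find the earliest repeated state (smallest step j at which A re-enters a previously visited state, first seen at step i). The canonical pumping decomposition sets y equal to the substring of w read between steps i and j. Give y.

10

Run of A on w = 1 0 1 0 0 0 0:
  step 0: q0  (start)
  step 1: q5  (read 1: q0→q5)
  step 2: q0  (read 0: q5→q0)   ← first repeat (q0 seen earlier)
  step 3: q5  (read 1: q0→q5)
  step 4: q0  (read 0: q5→q0)
  step 5: q5  (read 0: q0→q5)
  step 6: q0  (read 0: q5→q0)
  step 7: q5  (read 0: q0→q5)

So i = 0, j = 2, giving x = w[0:0] = ε, y = w[0:2] = 10, z = w[2:7] = 10000.
Check: |xy| = 2 ≤ 6 and |y| = 2 ≥ 1. Reading y takes A from q0 back to q0, so every xyⁱz is accepted.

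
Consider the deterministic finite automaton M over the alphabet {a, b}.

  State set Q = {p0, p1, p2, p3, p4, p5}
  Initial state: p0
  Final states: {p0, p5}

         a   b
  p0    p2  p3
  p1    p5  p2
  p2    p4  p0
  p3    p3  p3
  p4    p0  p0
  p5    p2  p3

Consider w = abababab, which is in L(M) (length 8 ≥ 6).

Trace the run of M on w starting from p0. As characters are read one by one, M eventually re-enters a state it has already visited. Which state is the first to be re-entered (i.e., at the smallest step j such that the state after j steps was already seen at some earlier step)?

p0

State sequence: p0 -a-> p2 -b-> p0 -a-> p2 -b-> p0 -a-> p2 -b-> p0 -a-> p2 -b-> p0
First repeat at step 2: p0 was already visited.

The earliest repeat is at step j = 2: M is in p0, which it already visited at step i = 0.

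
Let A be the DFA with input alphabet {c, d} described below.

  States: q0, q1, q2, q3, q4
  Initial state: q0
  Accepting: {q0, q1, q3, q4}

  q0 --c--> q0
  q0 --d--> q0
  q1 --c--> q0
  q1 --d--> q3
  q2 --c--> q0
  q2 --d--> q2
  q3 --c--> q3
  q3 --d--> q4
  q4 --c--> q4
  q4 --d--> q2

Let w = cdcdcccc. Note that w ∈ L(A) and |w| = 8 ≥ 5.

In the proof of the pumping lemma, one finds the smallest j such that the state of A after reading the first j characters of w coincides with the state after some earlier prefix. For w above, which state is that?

State sequence: q0 -c-> q0 -d-> q0 -c-> q0 -d-> q0 -c-> q0 -c-> q0 -c-> q0 -c-> q0
First repeat at step 1: q0 was already visited.

The earliest repeat is at step j = 1: A is in q0, which it already visited at step i = 0.
Since A has 5 states, any run of length ≥ 5 visits 5+1 states, so by pigeonhole some state repeats within the first 5 steps — that repeat gives the pumpable loop.

q0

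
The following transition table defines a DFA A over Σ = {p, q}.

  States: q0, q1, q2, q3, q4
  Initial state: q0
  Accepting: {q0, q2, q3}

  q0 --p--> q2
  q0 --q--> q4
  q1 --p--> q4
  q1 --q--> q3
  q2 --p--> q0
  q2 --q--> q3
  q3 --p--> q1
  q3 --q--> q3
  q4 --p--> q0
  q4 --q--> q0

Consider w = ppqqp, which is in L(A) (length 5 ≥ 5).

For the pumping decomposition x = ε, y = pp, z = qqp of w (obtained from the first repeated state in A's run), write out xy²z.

xy^2z = ε·pp·pp·qqp = ppppqqp.
Reading y = pp takes A from q0 back to q0, so after x·y·y the machine is still in q0, and z then leads to the accepting state q2. Hence ppppqqp ∈ L(A).

ppppqqp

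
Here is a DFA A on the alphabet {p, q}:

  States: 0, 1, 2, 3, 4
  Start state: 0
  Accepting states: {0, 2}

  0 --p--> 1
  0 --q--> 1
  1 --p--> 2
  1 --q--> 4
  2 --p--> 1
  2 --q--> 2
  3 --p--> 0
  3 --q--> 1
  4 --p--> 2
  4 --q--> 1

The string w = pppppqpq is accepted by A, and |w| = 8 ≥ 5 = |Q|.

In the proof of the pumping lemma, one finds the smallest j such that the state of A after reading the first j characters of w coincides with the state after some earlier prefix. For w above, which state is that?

1

Run of A on w = p p p p p q p q:
  step 0: 0  (start)
  step 1: 1  (read p: 0→1)
  step 2: 2  (read p: 1→2)
  step 3: 1  (read p: 2→1)   ← first repeat (1 seen earlier)
  step 4: 2  (read p: 1→2)
  step 5: 1  (read p: 2→1)
  step 6: 4  (read q: 1→4)
  step 7: 2  (read p: 4→2)
  step 8: 2  (read q: 2→2)

The earliest repeat is at step j = 3: A is in 1, which it already visited at step i = 1.
The DFA has 5 states, so the proof of the pumping lemma guarantees a repeated state among the first 5+1 visited; the segment between the two visits is the pumpable y.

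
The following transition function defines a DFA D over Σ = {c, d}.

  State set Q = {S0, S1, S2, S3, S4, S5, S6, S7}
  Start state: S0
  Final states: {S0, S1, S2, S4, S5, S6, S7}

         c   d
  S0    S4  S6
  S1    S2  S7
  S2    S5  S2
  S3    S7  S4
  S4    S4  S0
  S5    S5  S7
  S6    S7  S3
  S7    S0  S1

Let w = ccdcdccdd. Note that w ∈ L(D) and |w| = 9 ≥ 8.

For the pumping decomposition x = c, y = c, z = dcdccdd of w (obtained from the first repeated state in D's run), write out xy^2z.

xy^2z = c·c·c·dcdccdd = cccdcdccdd.
Reading y = c takes D from S4 back to S4, so after x·y·y the machine is still in S4, and z then leads to the accepting state S6. Hence cccdcdccdd ∈ L(D).

cccdcdccdd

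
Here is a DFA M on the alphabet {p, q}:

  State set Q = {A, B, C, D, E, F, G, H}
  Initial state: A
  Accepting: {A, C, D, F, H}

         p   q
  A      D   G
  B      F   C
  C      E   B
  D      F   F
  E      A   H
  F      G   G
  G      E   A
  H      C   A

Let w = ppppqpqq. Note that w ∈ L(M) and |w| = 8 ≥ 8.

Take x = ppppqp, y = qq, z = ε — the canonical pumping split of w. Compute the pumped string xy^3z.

xy^3z = ppppqp·qq·qq·qq·ε = ppppqpqqqqqq.
Reading y = qq takes M from C back to C, so after x·y·y·y the machine is still in C, and z then leads to the accepting state C. Hence ppppqpqqqqqq ∈ L(M).

ppppqpqqqqqq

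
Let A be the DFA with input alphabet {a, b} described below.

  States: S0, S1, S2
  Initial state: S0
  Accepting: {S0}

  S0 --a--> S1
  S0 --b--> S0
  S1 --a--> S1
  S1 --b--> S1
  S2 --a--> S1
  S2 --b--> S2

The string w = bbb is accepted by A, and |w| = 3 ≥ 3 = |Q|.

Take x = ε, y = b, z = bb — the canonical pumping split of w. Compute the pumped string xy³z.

xy^3z = ε·b·b·b·bb = bbbbb.
Reading y = b takes A from S0 back to S0, so after x·y·y·y the machine is still in S0, and z then leads to the accepting state S0. Hence bbbbb ∈ L(A).

bbbbb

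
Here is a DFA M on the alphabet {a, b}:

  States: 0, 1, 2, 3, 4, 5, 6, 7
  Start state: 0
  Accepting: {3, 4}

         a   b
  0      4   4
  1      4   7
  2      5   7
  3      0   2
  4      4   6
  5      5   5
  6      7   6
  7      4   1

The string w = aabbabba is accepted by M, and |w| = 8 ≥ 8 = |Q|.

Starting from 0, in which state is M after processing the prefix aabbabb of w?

7

State sequence: 0 -a-> 4 -a-> 4 -b-> 6 -b-> 6 -a-> 7 -b-> 1 -b-> 7

After reading 7 characters, M is in state 7.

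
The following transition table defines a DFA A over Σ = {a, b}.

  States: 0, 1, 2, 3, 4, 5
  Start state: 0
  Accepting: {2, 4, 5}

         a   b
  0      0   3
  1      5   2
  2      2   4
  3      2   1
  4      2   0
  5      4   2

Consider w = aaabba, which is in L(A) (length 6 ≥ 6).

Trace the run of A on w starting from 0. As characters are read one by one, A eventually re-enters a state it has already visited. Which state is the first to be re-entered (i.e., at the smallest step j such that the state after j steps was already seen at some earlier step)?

0

Run of A on w = a a a b b a:
  step 0: 0  (start)
  step 1: 0  (read a: 0→0)   ← first repeat (0 seen earlier)
  step 2: 0  (read a: 0→0)
  step 3: 0  (read a: 0→0)
  step 4: 3  (read b: 0→3)
  step 5: 1  (read b: 3→1)
  step 6: 5  (read a: 1→5)

The earliest repeat is at step j = 1: A is in 0, which it already visited at step i = 0.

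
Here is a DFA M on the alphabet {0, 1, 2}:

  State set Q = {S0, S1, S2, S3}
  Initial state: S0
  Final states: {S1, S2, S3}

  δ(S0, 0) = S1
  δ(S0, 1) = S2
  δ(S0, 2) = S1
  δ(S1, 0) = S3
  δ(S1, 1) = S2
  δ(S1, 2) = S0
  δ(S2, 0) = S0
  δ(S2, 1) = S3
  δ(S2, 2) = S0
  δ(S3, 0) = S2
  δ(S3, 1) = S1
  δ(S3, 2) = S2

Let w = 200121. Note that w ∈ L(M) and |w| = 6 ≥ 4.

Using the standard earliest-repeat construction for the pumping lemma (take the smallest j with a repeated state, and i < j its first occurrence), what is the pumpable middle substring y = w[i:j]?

State sequence: S0 -2-> S1 -0-> S3 -0-> S2 -1-> S3 -2-> S2 -1-> S3
First repeat at step 4: S3 was already visited.

So i = 2, j = 4, giving x = w[0:2] = 20, y = w[2:4] = 01, z = w[4:6] = 21.
Check: |xy| = 4 ≤ 4 and |y| = 2 ≥ 1. Reading y takes M from S3 back to S3, so every xyⁱz is accepted.

01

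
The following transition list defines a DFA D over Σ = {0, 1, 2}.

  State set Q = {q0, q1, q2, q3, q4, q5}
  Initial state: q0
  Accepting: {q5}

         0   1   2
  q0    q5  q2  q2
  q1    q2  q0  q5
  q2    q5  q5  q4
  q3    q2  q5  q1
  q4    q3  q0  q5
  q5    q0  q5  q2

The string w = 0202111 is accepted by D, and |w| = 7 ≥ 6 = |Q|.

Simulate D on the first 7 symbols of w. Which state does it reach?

Run of D on the first 7 characters of w = 0 2 0 2 1 1 1:
  step 0: q0  (start)
  step 1: q5  (read 0: q0→q5)
  step 2: q2  (read 2: q5→q2)
  step 3: q5  (read 0: q2→q5)
  step 4: q2  (read 2: q5→q2)
  step 5: q5  (read 1: q2→q5)
  step 6: q5  (read 1: q5→q5)
  step 7: q5  (read 1: q5→q5)

After reading 7 characters, D is in state q5.

q5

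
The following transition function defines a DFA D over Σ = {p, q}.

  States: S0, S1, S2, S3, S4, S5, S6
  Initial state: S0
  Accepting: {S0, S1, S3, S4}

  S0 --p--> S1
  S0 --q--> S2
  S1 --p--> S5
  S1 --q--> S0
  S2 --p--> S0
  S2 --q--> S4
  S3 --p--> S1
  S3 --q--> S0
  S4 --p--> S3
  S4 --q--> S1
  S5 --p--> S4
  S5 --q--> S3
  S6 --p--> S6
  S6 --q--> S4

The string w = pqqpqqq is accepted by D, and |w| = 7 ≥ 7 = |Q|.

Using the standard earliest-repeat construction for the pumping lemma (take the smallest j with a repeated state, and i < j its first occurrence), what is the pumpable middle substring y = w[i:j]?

pq

State sequence: S0 -p-> S1 -q-> S0 -q-> S2 -p-> S0 -q-> S2 -q-> S4 -q-> S1
First repeat at step 2: S0 was already visited.

So i = 0, j = 2, giving x = w[0:0] = ε, y = w[0:2] = pq, z = w[2:7] = qpqqq.
Check: |xy| = 2 ≤ 7 and |y| = 2 ≥ 1. Reading y takes D from S0 back to S0, so every xyⁱz is accepted.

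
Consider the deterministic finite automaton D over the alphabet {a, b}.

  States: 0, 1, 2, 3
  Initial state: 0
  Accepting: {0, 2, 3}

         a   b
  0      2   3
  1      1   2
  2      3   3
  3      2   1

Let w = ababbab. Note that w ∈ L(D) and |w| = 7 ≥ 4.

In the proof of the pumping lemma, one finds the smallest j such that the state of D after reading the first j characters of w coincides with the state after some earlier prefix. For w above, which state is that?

2

Run of D on w = a b a b b a b:
  step 0: 0  (start)
  step 1: 2  (read a: 0→2)
  step 2: 3  (read b: 2→3)
  step 3: 2  (read a: 3→2)   ← first repeat (2 seen earlier)
  step 4: 3  (read b: 2→3)
  step 5: 1  (read b: 3→1)
  step 6: 1  (read a: 1→1)
  step 7: 2  (read b: 1→2)

The earliest repeat is at step j = 3: D is in 2, which it already visited at step i = 1.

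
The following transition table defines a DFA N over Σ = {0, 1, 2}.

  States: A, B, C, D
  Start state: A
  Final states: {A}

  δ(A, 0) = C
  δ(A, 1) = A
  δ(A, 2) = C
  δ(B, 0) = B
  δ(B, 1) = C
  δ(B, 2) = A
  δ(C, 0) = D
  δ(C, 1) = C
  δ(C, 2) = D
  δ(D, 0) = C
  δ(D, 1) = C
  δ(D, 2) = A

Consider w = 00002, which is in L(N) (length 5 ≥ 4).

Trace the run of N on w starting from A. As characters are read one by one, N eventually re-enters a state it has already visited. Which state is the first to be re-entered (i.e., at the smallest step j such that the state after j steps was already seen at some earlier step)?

C

Run of N on w = 0 0 0 0 2:
  step 0: A  (start)
  step 1: C  (read 0: A→C)
  step 2: D  (read 0: C→D)
  step 3: C  (read 0: D→C)   ← first repeat (C seen earlier)
  step 4: D  (read 0: C→D)
  step 5: A  (read 2: D→A)

The earliest repeat is at step j = 3: N is in C, which it already visited at step i = 1.
The DFA has 4 states, so the proof of the pumping lemma guarantees a repeated state among the first 4+1 visited; the segment between the two visits is the pumpable y.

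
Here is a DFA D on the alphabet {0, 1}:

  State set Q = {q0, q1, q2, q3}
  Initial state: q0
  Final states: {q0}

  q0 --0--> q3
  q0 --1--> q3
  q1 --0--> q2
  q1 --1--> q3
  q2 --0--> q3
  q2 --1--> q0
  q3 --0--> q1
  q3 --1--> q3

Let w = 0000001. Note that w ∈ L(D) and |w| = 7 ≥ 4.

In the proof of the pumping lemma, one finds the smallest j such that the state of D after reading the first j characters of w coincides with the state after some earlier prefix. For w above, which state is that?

q3

State sequence: q0 -0-> q3 -0-> q1 -0-> q2 -0-> q3 -0-> q1 -0-> q2 -1-> q0
First repeat at step 4: q3 was already visited.

The earliest repeat is at step j = 4: D is in q3, which it already visited at step i = 1.
Since D has 4 states, any run of length ≥ 4 visits 4+1 states, so by pigeonhole some state repeats within the first 4 steps — that repeat gives the pumpable loop.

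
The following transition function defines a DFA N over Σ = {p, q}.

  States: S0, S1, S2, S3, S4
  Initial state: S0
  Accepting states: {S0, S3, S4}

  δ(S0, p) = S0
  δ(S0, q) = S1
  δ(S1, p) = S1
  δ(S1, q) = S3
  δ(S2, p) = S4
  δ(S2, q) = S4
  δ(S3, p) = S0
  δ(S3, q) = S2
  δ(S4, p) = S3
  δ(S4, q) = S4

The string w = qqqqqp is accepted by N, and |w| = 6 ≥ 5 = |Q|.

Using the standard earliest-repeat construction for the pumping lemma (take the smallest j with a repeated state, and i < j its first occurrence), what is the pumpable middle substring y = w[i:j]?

Run of N on w = q q q q q p:
  step 0: S0  (start)
  step 1: S1  (read q: S0→S1)
  step 2: S3  (read q: S1→S3)
  step 3: S2  (read q: S3→S2)
  step 4: S4  (read q: S2→S4)
  step 5: S4  (read q: S4→S4)   ← first repeat (S4 seen earlier)
  step 6: S3  (read p: S4→S3)

So i = 4, j = 5, giving x = w[0:4] = qqqq, y = w[4:5] = q, z = w[5:6] = p.
Check: |xy| = 5 ≤ 5 and |y| = 1 ≥ 1. Reading y takes N from S4 back to S4, so every xyⁱz is accepted.
Since N has 5 states, any run of length ≥ 5 visits 5+1 states, so by pigeonhole some state repeats within the first 5 steps — that repeat gives the pumpable loop.

q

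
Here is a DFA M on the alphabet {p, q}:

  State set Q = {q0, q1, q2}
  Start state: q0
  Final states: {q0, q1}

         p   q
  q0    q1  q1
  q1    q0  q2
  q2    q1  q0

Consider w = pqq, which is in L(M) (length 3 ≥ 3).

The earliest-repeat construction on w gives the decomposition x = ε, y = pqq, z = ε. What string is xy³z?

pqqpqqpqq

xy^3z = ε·pqq·pqq·pqq·ε = pqqpqqpqq.
Reading y = pqq takes M from q0 back to q0, so after x·y·y·y the machine is still in q0, and z then leads to the accepting state q0. Hence pqqpqqpqq ∈ L(M).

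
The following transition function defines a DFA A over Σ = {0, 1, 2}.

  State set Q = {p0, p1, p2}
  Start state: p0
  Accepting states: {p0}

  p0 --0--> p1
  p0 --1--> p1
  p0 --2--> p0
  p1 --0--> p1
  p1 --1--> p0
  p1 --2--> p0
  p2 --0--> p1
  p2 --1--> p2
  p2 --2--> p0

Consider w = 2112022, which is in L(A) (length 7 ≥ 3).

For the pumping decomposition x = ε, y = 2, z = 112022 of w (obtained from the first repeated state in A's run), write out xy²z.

22112022

xy^2z = ε·2·2·112022 = 22112022.
Reading y = 2 takes A from p0 back to p0, so after x·y·y the machine is still in p0, and z then leads to the accepting state p0. Hence 22112022 ∈ L(A).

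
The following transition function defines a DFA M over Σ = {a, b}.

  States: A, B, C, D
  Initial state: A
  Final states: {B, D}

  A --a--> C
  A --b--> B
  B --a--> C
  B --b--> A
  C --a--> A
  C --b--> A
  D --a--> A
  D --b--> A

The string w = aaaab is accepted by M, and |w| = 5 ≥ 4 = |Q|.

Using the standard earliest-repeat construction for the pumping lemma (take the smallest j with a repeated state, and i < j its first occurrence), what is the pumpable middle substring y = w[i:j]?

Run of M on w = a a a a b:
  step 0: A  (start)
  step 1: C  (read a: A→C)
  step 2: A  (read a: C→A)   ← first repeat (A seen earlier)
  step 3: C  (read a: A→C)
  step 4: A  (read a: C→A)
  step 5: B  (read b: A→B)

So i = 0, j = 2, giving x = w[0:0] = ε, y = w[0:2] = aa, z = w[2:5] = aab.
Check: |xy| = 2 ≤ 4 and |y| = 2 ≥ 1. Reading y takes M from A back to A, so every xyⁱz is accepted.
Pumping length from the standard proof: p = 4 (the number of states). The repeated state found above gives |xy| = j ≤ 4 and |y| = j − i ≥ 1.

aa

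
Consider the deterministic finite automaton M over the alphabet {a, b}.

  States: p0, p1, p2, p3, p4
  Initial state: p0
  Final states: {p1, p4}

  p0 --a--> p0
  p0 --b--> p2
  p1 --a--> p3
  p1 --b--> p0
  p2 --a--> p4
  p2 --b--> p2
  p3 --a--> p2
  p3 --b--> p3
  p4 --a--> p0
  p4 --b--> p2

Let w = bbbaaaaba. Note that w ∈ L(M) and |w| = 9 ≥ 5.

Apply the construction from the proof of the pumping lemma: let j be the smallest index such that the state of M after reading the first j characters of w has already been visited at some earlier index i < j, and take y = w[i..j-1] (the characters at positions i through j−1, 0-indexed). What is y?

Run of M on w = b b b a a a a b a:
  step 0: p0  (start)
  step 1: p2  (read b: p0→p2)
  step 2: p2  (read b: p2→p2)   ← first repeat (p2 seen earlier)
  step 3: p2  (read b: p2→p2)
  step 4: p4  (read a: p2→p4)
  step 5: p0  (read a: p4→p0)
  step 6: p0  (read a: p0→p0)
  step 7: p0  (read a: p0→p0)
  step 8: p2  (read b: p0→p2)
  step 9: p4  (read a: p2→p4)

So i = 1, j = 2, giving x = w[0:1] = b, y = w[1:2] = b, z = w[2:9] = baaaaba.
Check: |xy| = 2 ≤ 5 and |y| = 1 ≥ 1. Reading y takes M from p2 back to p2, so every xyⁱz is accepted.

b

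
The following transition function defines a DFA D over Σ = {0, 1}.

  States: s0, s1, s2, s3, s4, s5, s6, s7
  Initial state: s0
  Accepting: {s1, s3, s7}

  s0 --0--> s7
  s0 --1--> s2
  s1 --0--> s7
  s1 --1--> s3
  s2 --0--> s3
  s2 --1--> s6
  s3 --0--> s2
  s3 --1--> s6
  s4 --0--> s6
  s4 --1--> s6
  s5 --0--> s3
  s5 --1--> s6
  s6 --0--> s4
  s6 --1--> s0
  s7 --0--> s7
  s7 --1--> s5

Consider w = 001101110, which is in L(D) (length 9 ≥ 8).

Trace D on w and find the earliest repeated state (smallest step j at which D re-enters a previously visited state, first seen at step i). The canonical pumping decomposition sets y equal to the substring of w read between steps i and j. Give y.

State sequence: s0 -0-> s7 -0-> s7 -1-> s5 -1-> s6 -0-> s4 -1-> s6 -1-> s0 -1-> s2 -0-> s3
First repeat at step 2: s7 was already visited.

So i = 1, j = 2, giving x = w[0:1] = 0, y = w[1:2] = 0, z = w[2:9] = 1101110.
Check: |xy| = 2 ≤ 8 and |y| = 1 ≥ 1. Reading y takes D from s7 back to s7, so every xyⁱz is accepted.

0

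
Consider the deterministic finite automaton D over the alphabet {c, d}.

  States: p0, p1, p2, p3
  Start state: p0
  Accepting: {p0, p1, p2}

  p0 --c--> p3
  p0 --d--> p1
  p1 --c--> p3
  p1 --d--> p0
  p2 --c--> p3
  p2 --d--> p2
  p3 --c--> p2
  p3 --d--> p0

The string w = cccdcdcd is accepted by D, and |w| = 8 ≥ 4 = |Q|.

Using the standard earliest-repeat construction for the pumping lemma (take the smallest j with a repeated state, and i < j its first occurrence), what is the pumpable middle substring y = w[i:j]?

cc

State sequence: p0 -c-> p3 -c-> p2 -c-> p3 -d-> p0 -c-> p3 -d-> p0 -c-> p3 -d-> p0
First repeat at step 3: p3 was already visited.

So i = 1, j = 3, giving x = w[0:1] = c, y = w[1:3] = cc, z = w[3:8] = dcdcd.
Check: |xy| = 3 ≤ 4 and |y| = 2 ≥ 1. Reading y takes D from p3 back to p3, so every xyⁱz is accepted.
Pumping length from the standard proof: p = 4 (the number of states). The repeated state found above gives |xy| = j ≤ 4 and |y| = j − i ≥ 1.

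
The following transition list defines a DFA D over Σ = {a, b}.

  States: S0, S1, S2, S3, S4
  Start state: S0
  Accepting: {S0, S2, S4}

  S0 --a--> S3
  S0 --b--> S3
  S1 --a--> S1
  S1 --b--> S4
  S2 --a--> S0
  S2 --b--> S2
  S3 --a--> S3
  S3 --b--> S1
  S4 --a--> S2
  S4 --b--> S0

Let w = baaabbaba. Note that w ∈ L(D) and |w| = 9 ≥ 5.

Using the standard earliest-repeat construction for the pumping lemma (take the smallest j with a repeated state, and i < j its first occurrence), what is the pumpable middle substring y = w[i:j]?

Run of D on w = b a a a b b a b a:
  step 0: S0  (start)
  step 1: S3  (read b: S0→S3)
  step 2: S3  (read a: S3→S3)   ← first repeat (S3 seen earlier)
  step 3: S3  (read a: S3→S3)
  step 4: S3  (read a: S3→S3)
  step 5: S1  (read b: S3→S1)
  step 6: S4  (read b: S1→S4)
  step 7: S2  (read a: S4→S2)
  step 8: S2  (read b: S2→S2)
  step 9: S0  (read a: S2→S0)

So i = 1, j = 2, giving x = w[0:1] = b, y = w[1:2] = a, z = w[2:9] = aabbaba.
Check: |xy| = 2 ≤ 5 and |y| = 1 ≥ 1. Reading y takes D from S3 back to S3, so every xyⁱz is accepted.

a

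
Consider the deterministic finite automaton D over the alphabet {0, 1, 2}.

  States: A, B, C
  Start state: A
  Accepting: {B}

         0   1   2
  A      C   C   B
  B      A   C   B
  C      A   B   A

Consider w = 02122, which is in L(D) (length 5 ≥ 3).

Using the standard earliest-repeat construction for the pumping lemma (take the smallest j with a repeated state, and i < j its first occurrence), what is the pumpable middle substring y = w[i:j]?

Run of D on w = 0 2 1 2 2:
  step 0: A  (start)
  step 1: C  (read 0: A→C)
  step 2: A  (read 2: C→A)   ← first repeat (A seen earlier)
  step 3: C  (read 1: A→C)
  step 4: A  (read 2: C→A)
  step 5: B  (read 2: A→B)

So i = 0, j = 2, giving x = w[0:0] = ε, y = w[0:2] = 02, z = w[2:5] = 122.
Check: |xy| = 2 ≤ 3 and |y| = 2 ≥ 1. Reading y takes D from A back to A, so every xyⁱz is accepted.

02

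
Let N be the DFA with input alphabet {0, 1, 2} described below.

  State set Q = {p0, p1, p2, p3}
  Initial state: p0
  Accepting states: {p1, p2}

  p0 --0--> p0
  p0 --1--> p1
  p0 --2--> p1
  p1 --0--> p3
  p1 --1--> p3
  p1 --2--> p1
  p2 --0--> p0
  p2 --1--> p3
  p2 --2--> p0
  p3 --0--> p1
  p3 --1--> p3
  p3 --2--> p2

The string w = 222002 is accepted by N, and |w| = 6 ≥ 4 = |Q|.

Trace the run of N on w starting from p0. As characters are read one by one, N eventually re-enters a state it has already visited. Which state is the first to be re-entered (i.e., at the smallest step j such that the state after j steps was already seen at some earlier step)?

p1

State sequence: p0 -2-> p1 -2-> p1 -2-> p1 -0-> p3 -0-> p1 -2-> p1
First repeat at step 2: p1 was already visited.

The earliest repeat is at step j = 2: N is in p1, which it already visited at step i = 1.
The DFA has 4 states, so the proof of the pumping lemma guarantees a repeated state among the first 4+1 visited; the segment between the two visits is the pumpable y.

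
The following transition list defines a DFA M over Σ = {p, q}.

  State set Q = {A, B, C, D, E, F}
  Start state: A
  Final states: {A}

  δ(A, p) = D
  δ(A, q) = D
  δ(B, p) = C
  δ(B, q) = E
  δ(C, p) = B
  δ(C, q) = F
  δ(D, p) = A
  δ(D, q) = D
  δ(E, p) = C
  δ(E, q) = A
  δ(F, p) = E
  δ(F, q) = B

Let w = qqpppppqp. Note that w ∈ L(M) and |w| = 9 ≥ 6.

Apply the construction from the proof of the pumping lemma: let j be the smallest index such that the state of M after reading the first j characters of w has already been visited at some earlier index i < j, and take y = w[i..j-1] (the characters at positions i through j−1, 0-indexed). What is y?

q

State sequence: A -q-> D -q-> D -p-> A -p-> D -p-> A -p-> D -p-> A -q-> D -p-> A
First repeat at step 2: D was already visited.

So i = 1, j = 2, giving x = w[0:1] = q, y = w[1:2] = q, z = w[2:9] = pppppqp.
Check: |xy| = 2 ≤ 6 and |y| = 1 ≥ 1. Reading y takes M from D back to D, so every xyⁱz is accepted.
Pumping length from the standard proof: p = 6 (the number of states). The repeated state found above gives |xy| = j ≤ 6 and |y| = j − i ≥ 1.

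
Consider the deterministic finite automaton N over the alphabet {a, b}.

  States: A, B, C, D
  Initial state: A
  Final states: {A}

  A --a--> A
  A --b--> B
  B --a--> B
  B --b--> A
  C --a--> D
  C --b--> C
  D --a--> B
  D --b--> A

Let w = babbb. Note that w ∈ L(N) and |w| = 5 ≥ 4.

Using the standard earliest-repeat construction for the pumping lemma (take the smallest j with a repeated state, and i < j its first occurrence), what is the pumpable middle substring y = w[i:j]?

a

Run of N on w = b a b b b:
  step 0: A  (start)
  step 1: B  (read b: A→B)
  step 2: B  (read a: B→B)   ← first repeat (B seen earlier)
  step 3: A  (read b: B→A)
  step 4: B  (read b: A→B)
  step 5: A  (read b: B→A)

So i = 1, j = 2, giving x = w[0:1] = b, y = w[1:2] = a, z = w[2:5] = bbb.
Check: |xy| = 2 ≤ 4 and |y| = 1 ≥ 1. Reading y takes N from B back to B, so every xyⁱz is accepted.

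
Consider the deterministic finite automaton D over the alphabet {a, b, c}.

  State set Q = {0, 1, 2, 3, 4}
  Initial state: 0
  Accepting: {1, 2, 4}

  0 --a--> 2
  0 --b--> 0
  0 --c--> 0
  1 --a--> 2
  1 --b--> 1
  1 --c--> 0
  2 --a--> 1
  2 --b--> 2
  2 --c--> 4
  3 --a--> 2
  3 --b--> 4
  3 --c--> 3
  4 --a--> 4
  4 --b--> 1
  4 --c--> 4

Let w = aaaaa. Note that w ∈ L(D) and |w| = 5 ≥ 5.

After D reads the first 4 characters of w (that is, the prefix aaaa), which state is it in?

1

Run of D on the first 4 characters of w = a a a a:
  step 0: 0  (start)
  step 1: 2  (read a: 0→2)
  step 2: 1  (read a: 2→1)
  step 3: 2  (read a: 1→2)
  step 4: 1  (read a: 2→1)

After reading 4 characters, D is in state 1.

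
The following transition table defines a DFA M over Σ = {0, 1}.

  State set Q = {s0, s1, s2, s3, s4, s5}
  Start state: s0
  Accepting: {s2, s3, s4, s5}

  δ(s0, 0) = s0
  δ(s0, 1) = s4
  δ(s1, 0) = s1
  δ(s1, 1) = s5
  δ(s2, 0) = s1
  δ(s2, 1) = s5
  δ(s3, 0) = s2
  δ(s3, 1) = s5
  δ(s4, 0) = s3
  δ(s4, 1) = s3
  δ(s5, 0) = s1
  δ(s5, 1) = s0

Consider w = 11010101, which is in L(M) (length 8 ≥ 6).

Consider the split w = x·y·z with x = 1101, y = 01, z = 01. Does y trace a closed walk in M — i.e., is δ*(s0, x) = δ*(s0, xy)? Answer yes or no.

yes

Run of M on the first 6 characters of w = 1 1 0 1 0 1:
  step 0: s0  (start)
  step 1: s4  (read 1: s0→s4)
  step 2: s3  (read 1: s4→s3)
  step 3: s2  (read 0: s3→s2)
  step 4: s5  (read 1: s2→s5)
  step 5: s1  (read 0: s5→s1)
  step 6: s5  (read 1: s1→s5)

After x (step 4): s5. After xy (step 6): s5.
They match, so y = 01 drives M around a cycle from s5 back to itself; pumping y any number of times keeps M in s5 before reading z, and xyⁱz ∈ L(M) for every i ≥ 0.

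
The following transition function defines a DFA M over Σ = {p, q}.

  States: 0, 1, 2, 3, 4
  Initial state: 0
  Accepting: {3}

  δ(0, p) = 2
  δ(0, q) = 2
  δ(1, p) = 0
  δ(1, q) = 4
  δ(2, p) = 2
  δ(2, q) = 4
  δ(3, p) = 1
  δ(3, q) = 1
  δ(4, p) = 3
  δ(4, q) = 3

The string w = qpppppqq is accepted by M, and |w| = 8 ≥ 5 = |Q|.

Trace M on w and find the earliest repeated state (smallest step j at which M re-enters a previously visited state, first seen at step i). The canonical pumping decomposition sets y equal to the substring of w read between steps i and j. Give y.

Run of M on w = q p p p p p q q:
  step 0: 0  (start)
  step 1: 2  (read q: 0→2)
  step 2: 2  (read p: 2→2)   ← first repeat (2 seen earlier)
  step 3: 2  (read p: 2→2)
  step 4: 2  (read p: 2→2)
  step 5: 2  (read p: 2→2)
  step 6: 2  (read p: 2→2)
  step 7: 4  (read q: 2→4)
  step 8: 3  (read q: 4→3)

So i = 1, j = 2, giving x = w[0:1] = q, y = w[1:2] = p, z = w[2:8] = ppppqq.
Check: |xy| = 2 ≤ 5 and |y| = 1 ≥ 1. Reading y takes M from 2 back to 2, so every xyⁱz is accepted.

p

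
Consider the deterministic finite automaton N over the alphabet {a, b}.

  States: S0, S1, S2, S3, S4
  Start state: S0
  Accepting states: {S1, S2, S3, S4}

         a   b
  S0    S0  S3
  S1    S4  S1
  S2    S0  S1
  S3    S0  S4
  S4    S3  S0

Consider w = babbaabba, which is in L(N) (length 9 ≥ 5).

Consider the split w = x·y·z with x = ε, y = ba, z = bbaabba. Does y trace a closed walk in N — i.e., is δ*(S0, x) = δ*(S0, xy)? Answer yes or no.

State sequence: S0 -b-> S3 -a-> S0

After x (step 0): S0. After xy (step 2): S0.
They match, so y = ba drives N around a cycle from S0 back to itself; pumping y any number of times keeps N in S0 before reading z, and xyⁱz ∈ L(N) for every i ≥ 0.

yes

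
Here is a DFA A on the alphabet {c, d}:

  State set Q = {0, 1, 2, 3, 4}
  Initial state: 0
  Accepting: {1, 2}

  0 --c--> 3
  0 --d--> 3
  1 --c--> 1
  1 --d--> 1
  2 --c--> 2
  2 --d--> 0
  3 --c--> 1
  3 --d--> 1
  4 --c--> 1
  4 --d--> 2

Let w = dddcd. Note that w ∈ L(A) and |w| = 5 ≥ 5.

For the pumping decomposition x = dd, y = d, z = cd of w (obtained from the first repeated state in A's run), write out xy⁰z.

ddcd

xy⁰z = xz = dd·cd = ddcd.
Reading y = d takes A from 1 back to 1, so after x the machine is still in 1, and z then leads to the accepting state 1. Hence ddcd ∈ L(A).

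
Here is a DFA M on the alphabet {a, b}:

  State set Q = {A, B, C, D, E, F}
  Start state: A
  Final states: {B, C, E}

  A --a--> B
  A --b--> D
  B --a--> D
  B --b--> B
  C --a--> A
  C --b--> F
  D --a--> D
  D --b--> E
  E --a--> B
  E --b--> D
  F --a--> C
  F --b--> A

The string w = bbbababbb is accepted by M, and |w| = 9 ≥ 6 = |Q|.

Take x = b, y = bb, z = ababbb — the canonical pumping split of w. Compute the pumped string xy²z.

bbbbbababbb

xy^2z = b·bb·bb·ababbb = bbbbbababbb.
Reading y = bb takes M from D back to D, so after x·y·y the machine is still in D, and z then leads to the accepting state B. Hence bbbbbababbb ∈ L(M).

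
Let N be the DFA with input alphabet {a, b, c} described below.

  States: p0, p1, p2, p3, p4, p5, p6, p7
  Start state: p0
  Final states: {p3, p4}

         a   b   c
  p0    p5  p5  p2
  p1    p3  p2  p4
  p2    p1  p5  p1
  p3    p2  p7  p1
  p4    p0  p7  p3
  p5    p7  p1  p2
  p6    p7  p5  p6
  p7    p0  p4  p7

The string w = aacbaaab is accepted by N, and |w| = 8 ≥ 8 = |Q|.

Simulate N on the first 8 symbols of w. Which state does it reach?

p4

State sequence: p0 -a-> p5 -a-> p7 -c-> p7 -b-> p4 -a-> p0 -a-> p5 -a-> p7 -b-> p4

After reading 8 characters, N is in state p4.
(This kind of state-tracing is the core of the pumping-lemma construction: with 8 states, pigeonhole forces a repeat within the first 8 steps.)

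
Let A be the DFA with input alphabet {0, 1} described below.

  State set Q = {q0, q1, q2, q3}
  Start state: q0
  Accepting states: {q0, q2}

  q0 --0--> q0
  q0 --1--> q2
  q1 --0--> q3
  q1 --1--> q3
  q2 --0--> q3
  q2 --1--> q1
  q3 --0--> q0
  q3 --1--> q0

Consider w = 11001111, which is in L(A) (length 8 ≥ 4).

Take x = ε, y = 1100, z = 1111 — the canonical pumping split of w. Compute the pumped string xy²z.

xy^2z = ε·1100·1100·1111 = 110011001111.
Reading y = 1100 takes A from q0 back to q0, so after x·y·y the machine is still in q0, and z then leads to the accepting state q0. Hence 110011001111 ∈ L(A).

110011001111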